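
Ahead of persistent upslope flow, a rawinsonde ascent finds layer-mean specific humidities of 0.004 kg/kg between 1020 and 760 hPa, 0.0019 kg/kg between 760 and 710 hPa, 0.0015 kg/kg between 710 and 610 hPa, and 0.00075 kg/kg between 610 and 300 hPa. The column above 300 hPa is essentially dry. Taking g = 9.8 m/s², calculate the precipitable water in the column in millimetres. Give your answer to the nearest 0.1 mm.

Precipitable water is the column-integrated vapour mass per unit area: PW = (1/g) Σ q̄ Δp, with q in kg/kg and Δp in Pa (1 kg/m² of water = 1 mm).
Layer 1020–760 hPa: Δp = 260 hPa = 26000 Pa, q̄ = 0.004 kg/kg → 0.004 × 26000 / 9.8 = 10.61 mm
Layer 760–710 hPa: Δp = 50 hPa = 5000 Pa, q̄ = 0.0019 kg/kg → 0.0019 × 5000 / 9.8 = 0.97 mm
Layer 710–610 hPa: Δp = 100 hPa = 10000 Pa, q̄ = 0.0015 kg/kg → 0.0015 × 10000 / 9.8 = 1.53 mm
Layer 610–300 hPa: Δp = 310 hPa = 31000 Pa, q̄ = 0.00075 kg/kg → 0.00075 × 31000 / 9.8 = 2.37 mm
PW = 10.61 + 0.97 + 1.53 + 2.37 = 15.48 ≈ 15.5 mm.

PW ≈ 15.5 mm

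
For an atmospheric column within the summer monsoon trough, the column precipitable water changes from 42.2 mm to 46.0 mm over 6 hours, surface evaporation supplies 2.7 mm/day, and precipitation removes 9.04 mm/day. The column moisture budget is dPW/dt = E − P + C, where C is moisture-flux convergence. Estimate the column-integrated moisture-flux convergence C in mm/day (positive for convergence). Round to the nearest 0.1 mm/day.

dPW/dt = (46.0 − 42.2) mm / (6/24 day) = +15.200 mm/day.
C = dPW/dt − E + P = (+15.200) − 2.7 + 9.04 = 21.5 mm/day.

C ≈ 21.5 mm/day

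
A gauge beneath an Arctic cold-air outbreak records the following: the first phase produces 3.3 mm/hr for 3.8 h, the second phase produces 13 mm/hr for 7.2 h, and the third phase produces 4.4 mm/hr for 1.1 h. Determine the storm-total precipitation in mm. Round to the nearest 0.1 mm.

Total = Σ Rᵢ Δtᵢ = 3.3 × 3.8 + 13 × 7.2 + 4.4 × 1.1
      = 12.54 + 93.6 + 4.84 = 111.0 mm.

total ≈ 111.0 mm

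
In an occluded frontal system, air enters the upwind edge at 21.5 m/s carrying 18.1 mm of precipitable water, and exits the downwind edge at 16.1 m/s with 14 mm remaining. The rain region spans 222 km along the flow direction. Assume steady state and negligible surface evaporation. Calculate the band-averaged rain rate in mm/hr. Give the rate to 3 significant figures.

R ≈ 2.66 mm/hr

Column moisture flux per unit crosswind length is F = V × PW.
Inflow: F_in = 21.5 × 18.1 = 389.15 mm·m/s
Outflow: F_out = 16.1 × 14 = 225.4 mm·m/s
Steady-state rate R = (F_in − F_out)/L = (389.15 − 225.4) / 222000 m = 7.376e-04 mm/s.
R = 7.376e-04 × 3600 = 2.66 mm/hr.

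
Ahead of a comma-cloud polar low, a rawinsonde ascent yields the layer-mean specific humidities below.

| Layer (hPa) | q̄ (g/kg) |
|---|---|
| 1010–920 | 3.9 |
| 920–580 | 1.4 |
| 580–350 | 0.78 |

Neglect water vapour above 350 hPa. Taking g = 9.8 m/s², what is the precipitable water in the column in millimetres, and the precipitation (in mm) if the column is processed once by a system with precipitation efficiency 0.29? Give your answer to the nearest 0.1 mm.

PW ≈ 10.3 mm; precipitation ≈ 3.0 mm

Precipitable water is the column-integrated vapour mass per unit area: PW = (1/g) Σ q̄ Δp, with q in kg/kg and Δp in Pa (1 kg/m² of water = 1 mm).
Layer 1010–920 hPa: Δp = 90 hPa = 9000 Pa, q̄ = 0.0039 kg/kg → 0.0039 × 9000 / 9.8 = 3.58 mm
Layer 920–580 hPa: Δp = 340 hPa = 34000 Pa, q̄ = 0.0014 kg/kg → 0.0014 × 34000 / 9.8 = 4.86 mm
Layer 580–350 hPa: Δp = 230 hPa = 23000 Pa, q̄ = 0.00078 kg/kg → 0.00078 × 23000 / 9.8 = 1.83 mm
PW = 3.58 + 4.86 + 1.83 = 10.27 ≈ 10.3 mm.
Precipitation = ε × PW = 0.29 × 10.3 = 3.0 mm.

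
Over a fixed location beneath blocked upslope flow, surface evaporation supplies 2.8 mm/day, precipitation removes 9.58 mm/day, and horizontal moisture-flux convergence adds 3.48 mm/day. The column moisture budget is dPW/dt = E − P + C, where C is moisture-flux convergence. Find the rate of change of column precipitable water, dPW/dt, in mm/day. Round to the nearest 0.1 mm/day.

dPW/dt ≈ -3.3 mm/day

dPW/dt = E − P + C = 2.8 − 9.58 + (3.48) = -3.3 mm/day.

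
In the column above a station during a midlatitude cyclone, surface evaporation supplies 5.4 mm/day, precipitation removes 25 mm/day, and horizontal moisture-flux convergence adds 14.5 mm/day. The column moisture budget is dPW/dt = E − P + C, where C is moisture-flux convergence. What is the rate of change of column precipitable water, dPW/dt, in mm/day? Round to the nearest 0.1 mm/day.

dPW/dt = E − P + C = 5.4 − 25 + (14.5) = -5.1 mm/day.

dPW/dt ≈ -5.1 mm/day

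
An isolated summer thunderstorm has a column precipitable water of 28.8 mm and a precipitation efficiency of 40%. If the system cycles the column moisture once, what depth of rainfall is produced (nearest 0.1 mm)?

rainfall ≈ 11.5 mm

Rainfall = ε × PW = 0.40 × 28.8 = 11.5 mm.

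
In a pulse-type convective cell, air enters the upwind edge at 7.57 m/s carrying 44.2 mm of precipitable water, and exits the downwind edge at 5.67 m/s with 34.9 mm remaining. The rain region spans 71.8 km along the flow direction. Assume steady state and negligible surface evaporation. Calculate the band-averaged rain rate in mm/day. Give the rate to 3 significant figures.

R ≈ 165 mm/day

Column moisture flux per unit crosswind length is F = V × PW.
Inflow: F_in = 7.57 × 44.2 = 334.594 mm·m/s
Outflow: F_out = 5.67 × 34.9 = 197.883 mm·m/s
Steady-state rate R = (F_in − F_out)/L = (334.594 − 197.883) / 71800 m = 1.904e-03 mm/s.
R = 1.904e-03 × 3600 × 24 = 165 mm/day.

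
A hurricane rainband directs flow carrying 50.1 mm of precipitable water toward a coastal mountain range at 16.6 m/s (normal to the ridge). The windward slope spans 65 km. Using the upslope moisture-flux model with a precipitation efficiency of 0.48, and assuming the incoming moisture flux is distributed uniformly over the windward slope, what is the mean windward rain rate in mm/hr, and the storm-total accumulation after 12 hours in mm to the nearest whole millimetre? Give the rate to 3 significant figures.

R ≈ 22.1 mm/hr; total ≈ 265 mm

Incoming column moisture flux per unit ridge length: F = V × PW = 16.6 × 50.1 = 831.66 mm·m/s.
Spread over the 65 km slope with efficiency ε = 0.48: R = ε·F/W = 0.48 × 831.66 / 65000 m = 6.141e-03 mm/s.
R = 6.141e-03 × 3600 = 22.1 mm/hr.
Over 12 h: total = 22.1 × 12 = 265.2 ≈ 265 mm.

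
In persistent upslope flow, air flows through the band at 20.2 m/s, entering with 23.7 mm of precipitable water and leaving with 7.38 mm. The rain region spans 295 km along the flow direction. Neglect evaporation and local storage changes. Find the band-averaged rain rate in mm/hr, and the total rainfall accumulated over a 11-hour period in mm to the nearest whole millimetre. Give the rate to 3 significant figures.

Column moisture flux per unit crosswind length is F = V × PW.
Inflow: F_in = 20.2 × 23.7 = 478.74 mm·m/s
Outflow: F_out = 20.2 × 7.38 = 149.076 mm·m/s
Steady-state rate R = (F_in − F_out)/L = (478.74 − 149.076) / 295000 m = 1.118e-03 mm/s.
R = 1.118e-03 × 3600 = 4.02 mm/hr.
Over 11 h: total = 4.02 × 11 = 44.22 ≈ 44 mm.

R ≈ 4.02 mm/hr; total ≈ 44 mm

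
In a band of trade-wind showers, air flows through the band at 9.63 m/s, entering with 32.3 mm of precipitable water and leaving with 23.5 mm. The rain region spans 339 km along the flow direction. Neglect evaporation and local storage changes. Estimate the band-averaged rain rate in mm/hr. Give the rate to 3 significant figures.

Column moisture flux per unit crosswind length is F = V × PW.
Inflow: F_in = 9.63 × 32.3 = 311.049 mm·m/s
Outflow: F_out = 9.63 × 23.5 = 226.305 mm·m/s
Steady-state rate R = (F_in − F_out)/L = (311.049 − 226.305) / 339000 m = 2.500e-04 mm/s.
R = 2.500e-04 × 3600 = 0.900 mm/hr.

R ≈ 0.900 mm/hr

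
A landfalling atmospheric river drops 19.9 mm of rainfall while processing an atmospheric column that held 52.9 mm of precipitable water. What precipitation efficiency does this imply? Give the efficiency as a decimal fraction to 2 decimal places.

ε ≈ 0.38

ε = rainfall / PW = 19.9 / 52.9 = 0.38.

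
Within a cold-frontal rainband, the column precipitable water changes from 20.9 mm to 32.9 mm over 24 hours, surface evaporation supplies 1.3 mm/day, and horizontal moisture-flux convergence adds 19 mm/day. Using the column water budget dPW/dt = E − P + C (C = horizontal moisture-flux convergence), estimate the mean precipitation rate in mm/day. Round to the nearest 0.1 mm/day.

dPW/dt = (32.9 − 20.9) mm / (24/24 day) = +12.000 mm/day.
P = E + C − dPW/dt = 1.3 + (19) − (+12.000) = 8.3 mm/day.

P ≈ 8.3 mm/day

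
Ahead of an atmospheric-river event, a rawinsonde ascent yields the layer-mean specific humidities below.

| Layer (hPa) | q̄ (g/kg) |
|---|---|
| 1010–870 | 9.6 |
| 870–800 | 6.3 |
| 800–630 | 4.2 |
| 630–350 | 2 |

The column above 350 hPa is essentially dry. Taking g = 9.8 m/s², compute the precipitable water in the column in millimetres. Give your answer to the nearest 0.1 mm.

PW ≈ 31.2 mm

Precipitable water is the column-integrated vapour mass per unit area: PW = (1/g) Σ q̄ Δp, with q in kg/kg and Δp in Pa (1 kg/m² of water = 1 mm).
Layer 1010–870 hPa: Δp = 140 hPa = 14000 Pa, q̄ = 0.0096 kg/kg → 0.0096 × 14000 / 9.8 = 13.71 mm
Layer 870–800 hPa: Δp = 70 hPa = 7000 Pa, q̄ = 0.0063 kg/kg → 0.0063 × 7000 / 9.8 = 4.50 mm
Layer 800–630 hPa: Δp = 170 hPa = 17000 Pa, q̄ = 0.0042 kg/kg → 0.0042 × 17000 / 9.8 = 7.29 mm
Layer 630–350 hPa: Δp = 280 hPa = 28000 Pa, q̄ = 0.002 kg/kg → 0.002 × 28000 / 9.8 = 5.71 mm
PW = 13.71 + 4.50 + 7.29 + 5.71 = 31.21 ≈ 31.2 mm.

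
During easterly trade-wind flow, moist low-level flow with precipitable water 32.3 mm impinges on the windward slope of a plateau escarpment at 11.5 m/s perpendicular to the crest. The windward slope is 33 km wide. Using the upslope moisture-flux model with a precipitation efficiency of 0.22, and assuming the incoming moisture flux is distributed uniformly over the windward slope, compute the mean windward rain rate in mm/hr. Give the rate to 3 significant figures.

Incoming column moisture flux per unit ridge length: F = V × PW = 11.5 × 32.3 = 371.45 mm·m/s.
Spread over the 33 km slope with efficiency ε = 0.22: R = ε·F/W = 0.22 × 371.45 / 33000 m = 2.476e-03 mm/s.
R = 2.476e-03 × 3600 = 8.91 mm/hr.

R ≈ 8.91 mm/hr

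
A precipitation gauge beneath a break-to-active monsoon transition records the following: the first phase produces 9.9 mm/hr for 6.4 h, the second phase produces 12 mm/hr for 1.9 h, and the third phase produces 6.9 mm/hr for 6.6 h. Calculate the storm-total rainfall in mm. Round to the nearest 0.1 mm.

Total = Σ Rᵢ Δtᵢ = 9.9 × 6.4 + 12 × 1.9 + 6.9 × 6.6
      = 63.36 + 22.8 + 45.54 = 131.7 mm.

total ≈ 131.7 mm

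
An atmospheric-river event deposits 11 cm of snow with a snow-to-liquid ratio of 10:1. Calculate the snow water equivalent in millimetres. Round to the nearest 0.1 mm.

SWE ≈ 11.0 mm

SWE = snow depth / ratio = 11 cm / 10 = 1.100 cm = 11.0 mm.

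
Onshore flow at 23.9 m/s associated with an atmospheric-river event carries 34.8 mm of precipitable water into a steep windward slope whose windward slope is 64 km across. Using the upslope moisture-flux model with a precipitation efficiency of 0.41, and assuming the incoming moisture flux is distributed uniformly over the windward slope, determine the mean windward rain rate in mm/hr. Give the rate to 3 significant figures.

R ≈ 19.2 mm/hr

Incoming column moisture flux per unit ridge length: F = V × PW = 23.9 × 34.8 = 831.72 mm·m/s.
Spread over the 64 km slope with efficiency ε = 0.41: R = ε·F/W = 0.41 × 831.72 / 64000 m = 5.328e-03 mm/s.
R = 5.328e-03 × 3600 = 19.2 mm/hr.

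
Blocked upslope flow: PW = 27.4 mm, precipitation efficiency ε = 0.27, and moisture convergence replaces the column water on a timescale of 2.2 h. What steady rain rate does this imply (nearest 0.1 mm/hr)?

R ≈ 3.4 mm/hr

Each overturning extracts ε × PW = 0.27 × 27.4 = 7.398 mm.
Rate = ε·PW / τ = 7.398 / 2.2 h = 3.4 mm/hr.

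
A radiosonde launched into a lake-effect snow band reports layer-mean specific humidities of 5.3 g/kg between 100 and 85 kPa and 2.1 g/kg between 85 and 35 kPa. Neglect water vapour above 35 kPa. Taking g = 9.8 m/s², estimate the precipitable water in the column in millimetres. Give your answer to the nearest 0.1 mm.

Precipitable water is the column-integrated vapour mass per unit area: PW = (1/g) Σ q̄ Δp, with q in kg/kg and Δp in Pa (1 kg/m² of water = 1 mm).
Layer 100–85 kPa: Δp = 150 hPa = 15000 Pa, q̄ = 0.0053 kg/kg → 0.0053 × 15000 / 9.8 = 8.11 mm
Layer 85–35 kPa: Δp = 500 hPa = 50000 Pa, q̄ = 0.0021 kg/kg → 0.0021 × 50000 / 9.8 = 10.71 mm
PW = 8.11 + 10.71 = 18.82 ≈ 18.8 mm.

PW ≈ 18.8 mm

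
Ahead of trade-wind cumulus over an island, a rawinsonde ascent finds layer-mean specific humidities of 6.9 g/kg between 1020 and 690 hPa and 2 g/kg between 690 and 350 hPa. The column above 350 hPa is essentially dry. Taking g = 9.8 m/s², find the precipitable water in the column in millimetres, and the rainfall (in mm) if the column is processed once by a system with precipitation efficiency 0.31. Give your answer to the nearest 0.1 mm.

Precipitable water is the column-integrated vapour mass per unit area: PW = (1/g) Σ q̄ Δp, with q in kg/kg and Δp in Pa (1 kg/m² of water = 1 mm).
Layer 1020–690 hPa: Δp = 330 hPa = 33000 Pa, q̄ = 0.0069 kg/kg → 0.0069 × 33000 / 9.8 = 23.23 mm
Layer 690–350 hPa: Δp = 340 hPa = 34000 Pa, q̄ = 0.002 kg/kg → 0.002 × 34000 / 9.8 = 6.94 mm
PW = 23.23 + 6.94 = 30.17 ≈ 30.2 mm.
Rainfall = ε × PW = 0.31 × 30.2 = 9.4 mm.

PW ≈ 30.2 mm; rainfall ≈ 9.4 mm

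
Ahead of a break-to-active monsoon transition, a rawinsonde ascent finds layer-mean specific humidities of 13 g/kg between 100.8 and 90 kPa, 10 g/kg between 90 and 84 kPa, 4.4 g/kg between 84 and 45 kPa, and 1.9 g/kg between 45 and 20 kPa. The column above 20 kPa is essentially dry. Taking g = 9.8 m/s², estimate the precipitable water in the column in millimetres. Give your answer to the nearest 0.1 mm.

PW ≈ 42.8 mm

Precipitable water is the column-integrated vapour mass per unit area: PW = (1/g) Σ q̄ Δp, with q in kg/kg and Δp in Pa (1 kg/m² of water = 1 mm).
Layer 100.8–90 kPa: Δp = 108 hPa = 10800 Pa, q̄ = 0.013 kg/kg → 0.013 × 10800 / 9.8 = 14.33 mm
Layer 90–84 kPa: Δp = 60 hPa = 6000 Pa, q̄ = 0.01 kg/kg → 0.01 × 6000 / 9.8 = 6.12 mm
Layer 84–45 kPa: Δp = 390 hPa = 39000 Pa, q̄ = 0.0044 kg/kg → 0.0044 × 39000 / 9.8 = 17.51 mm
Layer 45–20 kPa: Δp = 250 hPa = 25000 Pa, q̄ = 0.0019 kg/kg → 0.0019 × 25000 / 9.8 = 4.85 mm
PW = 14.33 + 6.12 + 17.51 + 4.85 = 42.81 ≈ 42.8 mm.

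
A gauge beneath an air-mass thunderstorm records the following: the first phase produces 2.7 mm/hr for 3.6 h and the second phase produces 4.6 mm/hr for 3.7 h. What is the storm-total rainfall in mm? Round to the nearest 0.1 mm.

Total = Σ Rᵢ Δtᵢ = 2.7 × 3.6 + 4.6 × 3.7
      = 9.72 + 17.02 = 26.7 mm.

total ≈ 26.7 mm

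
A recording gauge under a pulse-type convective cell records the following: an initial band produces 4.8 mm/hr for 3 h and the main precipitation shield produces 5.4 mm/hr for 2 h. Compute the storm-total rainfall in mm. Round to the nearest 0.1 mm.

total ≈ 25.2 mm

Total = Σ Rᵢ Δtᵢ = 4.8 × 3 + 5.4 × 2
      = 14.4 + 10.8 = 25.2 mm.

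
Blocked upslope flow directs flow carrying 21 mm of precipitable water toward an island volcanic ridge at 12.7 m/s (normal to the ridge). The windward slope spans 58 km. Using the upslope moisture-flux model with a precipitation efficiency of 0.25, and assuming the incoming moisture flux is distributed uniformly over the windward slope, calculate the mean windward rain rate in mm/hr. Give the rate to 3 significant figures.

R ≈ 4.14 mm/hr

Incoming column moisture flux per unit ridge length: F = V × PW = 12.7 × 21 = 266.7 mm·m/s.
Spread over the 58 km slope with efficiency ε = 0.25: R = ε·F/W = 0.25 × 266.7 / 58000 m = 1.150e-03 mm/s.
R = 1.150e-03 × 3600 = 4.14 mm/hr.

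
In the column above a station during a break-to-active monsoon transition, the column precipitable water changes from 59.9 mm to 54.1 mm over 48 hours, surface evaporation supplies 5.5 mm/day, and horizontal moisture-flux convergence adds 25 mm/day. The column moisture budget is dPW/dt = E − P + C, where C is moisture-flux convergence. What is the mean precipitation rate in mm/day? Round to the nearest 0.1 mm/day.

dPW/dt = (54.1 − 59.9) mm / (48/24 day) = -2.900 mm/day.
P = E + C − dPW/dt = 5.5 + (25) − (-2.900) = 33.4 mm/day.

P ≈ 33.4 mm/day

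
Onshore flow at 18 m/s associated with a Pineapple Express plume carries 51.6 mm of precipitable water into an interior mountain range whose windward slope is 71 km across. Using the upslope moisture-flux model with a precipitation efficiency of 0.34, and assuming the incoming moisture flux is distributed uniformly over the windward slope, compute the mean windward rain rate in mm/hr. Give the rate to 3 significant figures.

R ≈ 16.0 mm/hr

Incoming column moisture flux per unit ridge length: F = V × PW = 18 × 51.6 = 928.8 mm·m/s.
Spread over the 71 km slope with efficiency ε = 0.34: R = ε·F/W = 0.34 × 928.8 / 71000 m = 4.448e-03 mm/s.
R = 4.448e-03 × 3600 = 16.0 mm/hr.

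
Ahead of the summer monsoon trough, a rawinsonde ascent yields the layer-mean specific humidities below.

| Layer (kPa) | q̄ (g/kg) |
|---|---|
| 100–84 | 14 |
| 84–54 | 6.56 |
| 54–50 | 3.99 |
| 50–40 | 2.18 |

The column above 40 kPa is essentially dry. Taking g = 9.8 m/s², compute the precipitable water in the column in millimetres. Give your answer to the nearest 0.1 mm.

PW ≈ 46.8 mm

Precipitable water is the column-integrated vapour mass per unit area: PW = (1/g) Σ q̄ Δp, with q in kg/kg and Δp in Pa (1 kg/m² of water = 1 mm).
Layer 100–84 kPa: Δp = 160 hPa = 16000 Pa, q̄ = 0.014 kg/kg → 0.014 × 16000 / 9.8 = 22.86 mm
Layer 84–54 kPa: Δp = 300 hPa = 30000 Pa, q̄ = 0.00656 kg/kg → 0.00656 × 30000 / 9.8 = 20.08 mm
Layer 54–50 kPa: Δp = 40 hPa = 4000 Pa, q̄ = 0.00399 kg/kg → 0.00399 × 4000 / 9.8 = 1.63 mm
Layer 50–40 kPa: Δp = 100 hPa = 10000 Pa, q̄ = 0.00218 kg/kg → 0.00218 × 10000 / 9.8 = 2.22 mm
PW = 22.86 + 20.08 + 1.63 + 2.22 = 46.79 ≈ 46.8 mm.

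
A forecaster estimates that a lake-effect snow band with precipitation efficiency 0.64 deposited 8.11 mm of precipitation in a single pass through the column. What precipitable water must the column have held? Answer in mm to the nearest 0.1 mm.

PW = precipitation / ε = 8.11 / 0.64 = 12.7 mm.

PW ≈ 12.7 mm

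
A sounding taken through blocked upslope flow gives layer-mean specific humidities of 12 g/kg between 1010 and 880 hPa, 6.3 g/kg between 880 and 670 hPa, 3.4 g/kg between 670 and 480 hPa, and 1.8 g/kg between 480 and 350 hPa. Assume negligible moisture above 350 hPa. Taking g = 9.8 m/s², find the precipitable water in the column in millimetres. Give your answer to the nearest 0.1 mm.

Precipitable water is the column-integrated vapour mass per unit area: PW = (1/g) Σ q̄ Δp, with q in kg/kg and Δp in Pa (1 kg/m² of water = 1 mm).
Layer 1010–880 hPa: Δp = 130 hPa = 13000 Pa, q̄ = 0.012 kg/kg → 0.012 × 13000 / 9.8 = 15.92 mm
Layer 880–670 hPa: Δp = 210 hPa = 21000 Pa, q̄ = 0.0063 kg/kg → 0.0063 × 21000 / 9.8 = 13.50 mm
Layer 670–480 hPa: Δp = 190 hPa = 19000 Pa, q̄ = 0.0034 kg/kg → 0.0034 × 19000 / 9.8 = 6.59 mm
Layer 480–350 hPa: Δp = 130 hPa = 13000 Pa, q̄ = 0.0018 kg/kg → 0.0018 × 13000 / 9.8 = 2.39 mm
PW = 15.92 + 13.50 + 6.59 + 2.39 = 38.40 ≈ 38.4 mm.

PW ≈ 38.4 mm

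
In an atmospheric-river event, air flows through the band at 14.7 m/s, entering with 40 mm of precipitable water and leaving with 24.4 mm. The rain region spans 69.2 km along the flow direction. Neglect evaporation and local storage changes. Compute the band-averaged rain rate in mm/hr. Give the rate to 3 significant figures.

R ≈ 11.9 mm/hr

Column moisture flux per unit crosswind length is F = V × PW.
Inflow: F_in = 14.7 × 40 = 588 mm·m/s
Outflow: F_out = 14.7 × 24.4 = 358.68 mm·m/s
Steady-state rate R = (F_in − F_out)/L = (588 − 358.68) / 69200 m = 3.314e-03 mm/s.
R = 3.314e-03 × 3600 = 11.9 mm/hr.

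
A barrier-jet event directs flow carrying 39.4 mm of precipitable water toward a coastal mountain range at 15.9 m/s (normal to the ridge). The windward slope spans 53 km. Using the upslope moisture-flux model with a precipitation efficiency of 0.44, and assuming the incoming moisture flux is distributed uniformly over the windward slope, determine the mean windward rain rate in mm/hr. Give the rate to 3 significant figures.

R ≈ 18.7 mm/hr

Incoming column moisture flux per unit ridge length: F = V × PW = 15.9 × 39.4 = 626.46 mm·m/s.
Spread over the 53 km slope with efficiency ε = 0.44: R = ε·F/W = 0.44 × 626.46 / 53000 m = 5.201e-03 mm/s.
R = 5.201e-03 × 3600 = 18.7 mm/hr.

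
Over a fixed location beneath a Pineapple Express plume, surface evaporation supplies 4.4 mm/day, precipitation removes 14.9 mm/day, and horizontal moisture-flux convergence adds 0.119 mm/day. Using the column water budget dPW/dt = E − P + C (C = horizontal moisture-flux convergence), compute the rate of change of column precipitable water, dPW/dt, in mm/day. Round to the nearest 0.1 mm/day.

dPW/dt ≈ -10.4 mm/day

dPW/dt = E − P + C = 4.4 − 14.9 + (0.119) = -10.4 mm/day.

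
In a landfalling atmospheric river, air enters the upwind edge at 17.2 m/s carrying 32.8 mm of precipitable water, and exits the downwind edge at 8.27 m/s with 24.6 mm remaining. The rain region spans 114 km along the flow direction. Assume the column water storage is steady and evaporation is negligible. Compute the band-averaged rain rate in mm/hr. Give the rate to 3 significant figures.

R ≈ 11.4 mm/hr

Column moisture flux per unit crosswind length is F = V × PW.
Inflow: F_in = 17.2 × 32.8 = 564.16 mm·m/s
Outflow: F_out = 8.27 × 24.6 = 203.442 mm·m/s
Steady-state rate R = (F_in − F_out)/L = (564.16 − 203.442) / 114000 m = 3.164e-03 mm/s.
R = 3.164e-03 × 3600 = 11.4 mm/hr.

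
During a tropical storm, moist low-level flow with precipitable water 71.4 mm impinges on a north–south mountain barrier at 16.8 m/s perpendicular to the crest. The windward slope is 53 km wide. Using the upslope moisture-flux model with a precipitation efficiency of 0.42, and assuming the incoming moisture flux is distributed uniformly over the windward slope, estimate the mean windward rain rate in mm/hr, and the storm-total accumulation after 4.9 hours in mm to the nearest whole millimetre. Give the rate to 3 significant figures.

Incoming column moisture flux per unit ridge length: F = V × PW = 16.8 × 71.4 = 1199.52 mm·m/s.
Spread over the 53 km slope with efficiency ε = 0.42: R = ε·F/W = 0.42 × 1199.52 / 53000 m = 9.506e-03 mm/s.
R = 9.506e-03 × 3600 = 34.2 mm/hr.
Over 4.9 h: total = 34.2 × 4.9 = 167.58 ≈ 168 mm.

R ≈ 34.2 mm/hr; total ≈ 168 mm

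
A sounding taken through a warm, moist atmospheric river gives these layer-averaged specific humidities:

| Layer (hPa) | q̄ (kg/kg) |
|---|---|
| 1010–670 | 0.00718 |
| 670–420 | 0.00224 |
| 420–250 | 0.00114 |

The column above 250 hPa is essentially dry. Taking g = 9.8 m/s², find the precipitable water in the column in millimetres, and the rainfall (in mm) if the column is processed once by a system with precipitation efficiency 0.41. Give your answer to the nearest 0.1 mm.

PW ≈ 32.6 mm; rainfall ≈ 13.4 mm

Precipitable water is the column-integrated vapour mass per unit area: PW = (1/g) Σ q̄ Δp, with q in kg/kg and Δp in Pa (1 kg/m² of water = 1 mm).
Layer 1010–670 hPa: Δp = 340 hPa = 34000 Pa, q̄ = 0.00718 kg/kg → 0.00718 × 34000 / 9.8 = 24.91 mm
Layer 670–420 hPa: Δp = 250 hPa = 25000 Pa, q̄ = 0.00224 kg/kg → 0.00224 × 25000 / 9.8 = 5.71 mm
Layer 420–250 hPa: Δp = 170 hPa = 17000 Pa, q̄ = 0.00114 kg/kg → 0.00114 × 17000 / 9.8 = 1.98 mm
PW = 24.91 + 5.71 + 1.98 = 32.60 ≈ 32.6 mm.
Rainfall = ε × PW = 0.41 × 32.6 = 13.4 mm.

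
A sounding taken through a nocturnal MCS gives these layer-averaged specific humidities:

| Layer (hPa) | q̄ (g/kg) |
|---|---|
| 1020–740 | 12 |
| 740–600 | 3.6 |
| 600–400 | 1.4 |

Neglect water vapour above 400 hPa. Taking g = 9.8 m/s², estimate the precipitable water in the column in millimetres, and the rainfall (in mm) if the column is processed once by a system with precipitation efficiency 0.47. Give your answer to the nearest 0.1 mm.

PW ≈ 42.3 mm; rainfall ≈ 19.9 mm

Precipitable water is the column-integrated vapour mass per unit area: PW = (1/g) Σ q̄ Δp, with q in kg/kg and Δp in Pa (1 kg/m² of water = 1 mm).
Layer 1020–740 hPa: Δp = 280 hPa = 28000 Pa, q̄ = 0.012 kg/kg → 0.012 × 28000 / 9.8 = 34.29 mm
Layer 740–600 hPa: Δp = 140 hPa = 14000 Pa, q̄ = 0.0036 kg/kg → 0.0036 × 14000 / 9.8 = 5.14 mm
Layer 600–400 hPa: Δp = 200 hPa = 20000 Pa, q̄ = 0.0014 kg/kg → 0.0014 × 20000 / 9.8 = 2.86 mm
PW = 34.29 + 5.14 + 2.86 = 42.29 ≈ 42.3 mm.
Rainfall = ε × PW = 0.47 × 42.3 = 19.9 mm.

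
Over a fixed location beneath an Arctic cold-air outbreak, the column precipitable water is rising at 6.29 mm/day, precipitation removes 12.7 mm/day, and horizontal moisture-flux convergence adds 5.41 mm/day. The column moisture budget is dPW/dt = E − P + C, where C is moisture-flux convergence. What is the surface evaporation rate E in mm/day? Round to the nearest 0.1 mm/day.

dPW/dt = +6.29 mm/day.
E = dPW/dt + P − C = (+6.29) + 12.7 − (5.41) = 13.6 mm/day.

E ≈ 13.6 mm/day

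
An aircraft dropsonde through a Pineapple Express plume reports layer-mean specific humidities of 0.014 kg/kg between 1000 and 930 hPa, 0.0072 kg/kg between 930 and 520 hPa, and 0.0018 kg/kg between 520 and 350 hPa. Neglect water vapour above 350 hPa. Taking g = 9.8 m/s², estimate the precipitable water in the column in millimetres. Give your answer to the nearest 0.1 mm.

PW ≈ 43.2 mm

Precipitable water is the column-integrated vapour mass per unit area: PW = (1/g) Σ q̄ Δp, with q in kg/kg and Δp in Pa (1 kg/m² of water = 1 mm).
Layer 1000–930 hPa: Δp = 70 hPa = 7000 Pa, q̄ = 0.014 kg/kg → 0.014 × 7000 / 9.8 = 10.00 mm
Layer 930–520 hPa: Δp = 410 hPa = 41000 Pa, q̄ = 0.0072 kg/kg → 0.0072 × 41000 / 9.8 = 30.12 mm
Layer 520–350 hPa: Δp = 170 hPa = 17000 Pa, q̄ = 0.0018 kg/kg → 0.0018 × 17000 / 9.8 = 3.12 mm
PW = 10.00 + 30.12 + 3.12 = 43.24 ≈ 43.2 mm.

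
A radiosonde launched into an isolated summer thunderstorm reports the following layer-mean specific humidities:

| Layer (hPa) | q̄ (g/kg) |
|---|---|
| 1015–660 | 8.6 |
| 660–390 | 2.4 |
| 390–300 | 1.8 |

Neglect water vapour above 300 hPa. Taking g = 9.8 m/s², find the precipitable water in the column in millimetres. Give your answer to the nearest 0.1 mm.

Precipitable water is the column-integrated vapour mass per unit area: PW = (1/g) Σ q̄ Δp, with q in kg/kg and Δp in Pa (1 kg/m² of water = 1 mm).
Layer 1015–660 hPa: Δp = 355 hPa = 35500 Pa, q̄ = 0.0086 kg/kg → 0.0086 × 35500 / 9.8 = 31.15 mm
Layer 660–390 hPa: Δp = 270 hPa = 27000 Pa, q̄ = 0.0024 kg/kg → 0.0024 × 27000 / 9.8 = 6.61 mm
Layer 390–300 hPa: Δp = 90 hPa = 9000 Pa, q̄ = 0.0018 kg/kg → 0.0018 × 9000 / 9.8 = 1.65 mm
PW = 31.15 + 6.61 + 1.65 = 39.41 ≈ 39.4 mm.

PW ≈ 39.4 mm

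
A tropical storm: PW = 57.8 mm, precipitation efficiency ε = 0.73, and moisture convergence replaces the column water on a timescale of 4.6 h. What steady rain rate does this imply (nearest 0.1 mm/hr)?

R ≈ 9.2 mm/hr

Each overturning extracts ε × PW = 0.73 × 57.8 = 42.194 mm.
Rate = ε·PW / τ = 42.194 / 4.6 h = 9.2 mm/hr.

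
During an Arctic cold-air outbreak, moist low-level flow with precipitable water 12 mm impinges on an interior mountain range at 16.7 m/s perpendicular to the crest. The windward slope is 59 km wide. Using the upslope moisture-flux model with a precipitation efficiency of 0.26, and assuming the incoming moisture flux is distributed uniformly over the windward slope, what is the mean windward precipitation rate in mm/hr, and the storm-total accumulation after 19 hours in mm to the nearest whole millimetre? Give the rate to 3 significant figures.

R ≈ 3.18 mm/hr; total ≈ 60 mm

Incoming column moisture flux per unit ridge length: F = V × PW = 16.7 × 12 = 200.4 mm·m/s.
Spread over the 59 km slope with efficiency ε = 0.26: R = ε·F/W = 0.26 × 200.4 / 59000 m = 8.831e-04 mm/s.
R = 8.831e-04 × 3600 = 3.18 mm/hr.
Over 19 h: total = 3.18 × 19 = 60.42 ≈ 60 mm.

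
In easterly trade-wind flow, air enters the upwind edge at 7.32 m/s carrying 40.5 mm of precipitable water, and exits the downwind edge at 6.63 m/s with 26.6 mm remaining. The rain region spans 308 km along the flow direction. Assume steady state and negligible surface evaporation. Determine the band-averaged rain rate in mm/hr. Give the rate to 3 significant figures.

Column moisture flux per unit crosswind length is F = V × PW.
Inflow: F_in = 7.32 × 40.5 = 296.46 mm·m/s
Outflow: F_out = 6.63 × 26.6 = 176.358 mm·m/s
Steady-state rate R = (F_in − F_out)/L = (296.46 − 176.358) / 308000 m = 3.899e-04 mm/s.
R = 3.899e-04 × 3600 = 1.40 mm/hr.

R ≈ 1.40 mm/hr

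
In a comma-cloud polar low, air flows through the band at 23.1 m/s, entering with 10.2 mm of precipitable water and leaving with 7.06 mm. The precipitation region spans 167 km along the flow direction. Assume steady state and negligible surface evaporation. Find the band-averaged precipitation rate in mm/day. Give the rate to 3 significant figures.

R ≈ 37.5 mm/day

Column moisture flux per unit crosswind length is F = V × PW.
Inflow: F_in = 23.1 × 10.2 = 235.62 mm·m/s
Outflow: F_out = 23.1 × 7.06 = 163.086 mm·m/s
Steady-state rate R = (F_in − F_out)/L = (235.62 − 163.086) / 167000 m = 4.343e-04 mm/s.
R = 4.343e-04 × 3600 × 24 = 37.5 mm/day.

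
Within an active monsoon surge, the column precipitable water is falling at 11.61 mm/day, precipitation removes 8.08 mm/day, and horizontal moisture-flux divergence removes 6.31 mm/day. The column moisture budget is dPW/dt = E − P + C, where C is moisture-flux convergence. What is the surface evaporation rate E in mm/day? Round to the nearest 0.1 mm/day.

E ≈ 2.8 mm/day

dPW/dt = -11.61 mm/day.
E = dPW/dt + P − C = (-11.61) + 8.08 − (-6.31) = 2.8 mm/day.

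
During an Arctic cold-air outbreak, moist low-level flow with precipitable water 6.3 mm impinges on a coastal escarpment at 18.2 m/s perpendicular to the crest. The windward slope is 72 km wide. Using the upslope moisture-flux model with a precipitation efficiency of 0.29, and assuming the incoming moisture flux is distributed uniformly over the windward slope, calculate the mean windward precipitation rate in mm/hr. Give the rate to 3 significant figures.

Incoming column moisture flux per unit ridge length: F = V × PW = 18.2 × 6.3 = 114.66 mm·m/s.
Spread over the 72 km slope with efficiency ε = 0.29: R = ε·F/W = 0.29 × 114.66 / 72000 m = 4.618e-04 mm/s.
R = 4.618e-04 × 3600 = 1.66 mm/hr.

R ≈ 1.66 mm/hr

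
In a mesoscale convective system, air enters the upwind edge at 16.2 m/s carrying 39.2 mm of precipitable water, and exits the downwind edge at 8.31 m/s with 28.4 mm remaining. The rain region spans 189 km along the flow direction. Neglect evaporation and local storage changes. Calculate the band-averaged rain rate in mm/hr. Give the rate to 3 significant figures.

R ≈ 7.60 mm/hr

Column moisture flux per unit crosswind length is F = V × PW.
Inflow: F_in = 16.2 × 39.2 = 635.04 mm·m/s
Outflow: F_out = 8.31 × 28.4 = 236.004 mm·m/s
Steady-state rate R = (F_in − F_out)/L = (635.04 − 236.004) / 189000 m = 2.111e-03 mm/s.
R = 2.111e-03 × 3600 = 7.60 mm/hr.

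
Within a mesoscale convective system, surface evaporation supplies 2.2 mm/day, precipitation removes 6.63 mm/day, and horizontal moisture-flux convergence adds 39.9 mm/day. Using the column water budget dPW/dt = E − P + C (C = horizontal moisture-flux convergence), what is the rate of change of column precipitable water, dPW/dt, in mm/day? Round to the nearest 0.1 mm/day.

dPW/dt = E − P + C = 2.2 − 6.63 + (39.9) = 35.5 mm/day.

dPW/dt ≈ 35.5 mm/day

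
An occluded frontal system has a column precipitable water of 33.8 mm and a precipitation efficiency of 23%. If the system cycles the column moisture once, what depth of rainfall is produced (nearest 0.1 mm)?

rainfall ≈ 7.8 mm

Rainfall = ε × PW = 0.23 × 33.8 = 7.8 mm.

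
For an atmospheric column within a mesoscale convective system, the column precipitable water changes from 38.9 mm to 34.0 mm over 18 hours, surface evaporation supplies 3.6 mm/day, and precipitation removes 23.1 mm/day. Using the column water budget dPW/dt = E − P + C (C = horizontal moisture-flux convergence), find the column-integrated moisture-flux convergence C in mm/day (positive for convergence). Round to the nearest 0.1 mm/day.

dPW/dt = (34.0 − 38.9) mm / (18/24 day) = -6.533 mm/day.
C = dPW/dt − E + P = (-6.533) − 3.6 + 23.1 = 13.0 mm/day.

C ≈ 13.0 mm/day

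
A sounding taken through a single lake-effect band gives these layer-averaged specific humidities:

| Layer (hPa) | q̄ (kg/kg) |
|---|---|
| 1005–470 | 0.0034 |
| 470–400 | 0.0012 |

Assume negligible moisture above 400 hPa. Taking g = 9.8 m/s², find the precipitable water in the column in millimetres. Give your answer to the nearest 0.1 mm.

Precipitable water is the column-integrated vapour mass per unit area: PW = (1/g) Σ q̄ Δp, with q in kg/kg and Δp in Pa (1 kg/m² of water = 1 mm).
Layer 1005–470 hPa: Δp = 535 hPa = 53500 Pa, q̄ = 0.0034 kg/kg → 0.0034 × 53500 / 9.8 = 18.56 mm
Layer 470–400 hPa: Δp = 70 hPa = 7000 Pa, q̄ = 0.0012 kg/kg → 0.0012 × 7000 / 9.8 = 0.86 mm
PW = 18.56 + 0.86 = 19.42 ≈ 19.4 mm.

PW ≈ 19.4 mm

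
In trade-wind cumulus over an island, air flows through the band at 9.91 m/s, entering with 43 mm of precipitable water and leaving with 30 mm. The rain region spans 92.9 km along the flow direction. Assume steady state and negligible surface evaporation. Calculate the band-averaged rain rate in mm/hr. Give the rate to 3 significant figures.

R ≈ 4.99 mm/hr

Column moisture flux per unit crosswind length is F = V × PW.
Inflow: F_in = 9.91 × 43 = 426.13 mm·m/s
Outflow: F_out = 9.91 × 30 = 297.3 mm·m/s
Steady-state rate R = (F_in − F_out)/L = (426.13 − 297.3) / 92900 m = 1.387e-03 mm/s.
R = 1.387e-03 × 3600 = 4.99 mm/hr.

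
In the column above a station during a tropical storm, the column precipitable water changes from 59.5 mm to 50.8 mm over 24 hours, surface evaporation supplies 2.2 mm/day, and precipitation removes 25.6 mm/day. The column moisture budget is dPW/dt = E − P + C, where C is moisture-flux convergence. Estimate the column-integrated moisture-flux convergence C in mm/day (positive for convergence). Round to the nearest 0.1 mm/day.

dPW/dt = (50.8 − 59.5) mm / (24/24 day) = -8.700 mm/day.
C = dPW/dt − E + P = (-8.700) − 2.2 + 25.6 = 14.7 mm/day.

C ≈ 14.7 mm/day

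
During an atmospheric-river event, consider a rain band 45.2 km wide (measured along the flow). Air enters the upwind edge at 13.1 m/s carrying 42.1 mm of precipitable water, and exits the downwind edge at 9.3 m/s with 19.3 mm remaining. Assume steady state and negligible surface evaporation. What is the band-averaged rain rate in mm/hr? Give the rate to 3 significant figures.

Column moisture flux per unit crosswind length is F = V × PW.
Inflow: F_in = 13.1 × 42.1 = 551.51 mm·m/s
Outflow: F_out = 9.3 × 19.3 = 179.49 mm·m/s
Steady-state rate R = (F_in − F_out)/L = (551.51 − 179.49) / 45200 m = 8.231e-03 mm/s.
R = 8.231e-03 × 3600 = 29.6 mm/hr.

R ≈ 29.6 mm/hr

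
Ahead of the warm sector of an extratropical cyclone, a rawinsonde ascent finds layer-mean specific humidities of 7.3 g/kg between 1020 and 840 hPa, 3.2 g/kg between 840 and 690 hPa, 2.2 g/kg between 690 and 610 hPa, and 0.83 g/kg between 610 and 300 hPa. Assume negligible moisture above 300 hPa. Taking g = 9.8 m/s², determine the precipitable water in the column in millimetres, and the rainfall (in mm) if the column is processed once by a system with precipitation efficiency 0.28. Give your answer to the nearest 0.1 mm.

PW ≈ 22.7 mm; rainfall ≈ 6.4 mm

Precipitable water is the column-integrated vapour mass per unit area: PW = (1/g) Σ q̄ Δp, with q in kg/kg and Δp in Pa (1 kg/m² of water = 1 mm).
Layer 1020–840 hPa: Δp = 180 hPa = 18000 Pa, q̄ = 0.0073 kg/kg → 0.0073 × 18000 / 9.8 = 13.41 mm
Layer 840–690 hPa: Δp = 150 hPa = 15000 Pa, q̄ = 0.0032 kg/kg → 0.0032 × 15000 / 9.8 = 4.90 mm
Layer 690–610 hPa: Δp = 80 hPa = 8000 Pa, q̄ = 0.0022 kg/kg → 0.0022 × 8000 / 9.8 = 1.80 mm
Layer 610–300 hPa: Δp = 310 hPa = 31000 Pa, q̄ = 0.00083 kg/kg → 0.00083 × 31000 / 9.8 = 2.63 mm
PW = 13.41 + 4.90 + 1.80 + 2.63 = 22.74 ≈ 22.7 mm.
Rainfall = ε × PW = 0.28 × 22.7 = 6.4 mm.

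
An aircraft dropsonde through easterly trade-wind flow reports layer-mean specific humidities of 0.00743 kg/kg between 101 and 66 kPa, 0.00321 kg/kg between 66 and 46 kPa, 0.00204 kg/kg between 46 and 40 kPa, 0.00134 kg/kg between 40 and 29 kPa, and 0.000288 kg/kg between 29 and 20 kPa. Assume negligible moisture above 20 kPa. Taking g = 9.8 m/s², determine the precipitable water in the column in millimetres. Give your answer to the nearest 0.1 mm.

Precipitable water is the column-integrated vapour mass per unit area: PW = (1/g) Σ q̄ Δp, with q in kg/kg and Δp in Pa (1 kg/m² of water = 1 mm).
Layer 101–66 kPa: Δp = 350 hPa = 35000 Pa, q̄ = 0.00743 kg/kg → 0.00743 × 35000 / 9.8 = 26.54 mm
Layer 66–46 kPa: Δp = 200 hPa = 20000 Pa, q̄ = 0.00321 kg/kg → 0.00321 × 20000 / 9.8 = 6.55 mm
Layer 46–40 kPa: Δp = 60 hPa = 6000 Pa, q̄ = 0.00204 kg/kg → 0.00204 × 6000 / 9.8 = 1.25 mm
Layer 40–29 kPa: Δp = 110 hPa = 11000 Pa, q̄ = 0.00134 kg/kg → 0.00134 × 11000 / 9.8 = 1.50 mm
Layer 29–20 kPa: Δp = 90 hPa = 9000 Pa, q̄ = 0.000288 kg/kg → 0.000288 × 9000 / 9.8 = 0.26 mm
PW = 26.54 + 6.55 + 1.25 + 1.50 + 0.26 = 36.10 ≈ 36.1 mm.

PW ≈ 36.1 mm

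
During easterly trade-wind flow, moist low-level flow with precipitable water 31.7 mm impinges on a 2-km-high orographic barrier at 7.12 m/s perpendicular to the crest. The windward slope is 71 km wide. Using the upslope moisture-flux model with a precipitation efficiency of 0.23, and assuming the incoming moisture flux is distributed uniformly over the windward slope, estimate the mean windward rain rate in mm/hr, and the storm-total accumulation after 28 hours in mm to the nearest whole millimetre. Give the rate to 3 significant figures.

Incoming column moisture flux per unit ridge length: F = V × PW = 7.12 × 31.7 = 225.704 mm·m/s.
Spread over the 71 km slope with efficiency ε = 0.23: R = ε·F/W = 0.23 × 225.704 / 71000 m = 7.312e-04 mm/s.
R = 7.312e-04 × 3600 = 2.63 mm/hr.
Over 28 h: total = 2.63 × 28 = 73.64 ≈ 74 mm.

R ≈ 2.63 mm/hr; total ≈ 74 mm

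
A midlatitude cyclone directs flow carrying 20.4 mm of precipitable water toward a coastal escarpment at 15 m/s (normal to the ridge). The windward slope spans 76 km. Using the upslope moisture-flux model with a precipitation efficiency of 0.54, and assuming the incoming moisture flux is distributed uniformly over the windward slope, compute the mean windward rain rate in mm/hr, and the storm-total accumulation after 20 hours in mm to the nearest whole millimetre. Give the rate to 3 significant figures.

R ≈ 7.83 mm/hr; total ≈ 157 mm

Incoming column moisture flux per unit ridge length: F = V × PW = 15 × 20.4 = 306 mm·m/s.
Spread over the 76 km slope with efficiency ε = 0.54: R = ε·F/W = 0.54 × 306 / 76000 m = 2.174e-03 mm/s.
R = 2.174e-03 × 3600 = 7.83 mm/hr.
Over 20 h: total = 7.83 × 20 = 156.6 ≈ 157 mm.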